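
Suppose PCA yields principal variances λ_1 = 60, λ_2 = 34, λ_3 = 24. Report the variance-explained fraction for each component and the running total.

Step 1 — total variance = trace(Sigma) = Σ λ_i = 60 + 34 + 24 = 118.

Step 2 — fraction explained by component i = λ_i / Σ λ:
  PC1: 60/118 = 0.5085
  PC2: 34/118 = 0.2881
  PC3: 24/118 = 0.2034

Step 3 — cumulative fraction after k components = (λ_1 + ... + λ_k) / Σ λ:
  k = 1: 60/118 = 0.5085
  k = 2: (60 + 34)/118 = 94/118 = 0.7966
  k = 3: (60 + 34 + 24)/118 = 118/118 = 1

Summary (fraction, with percent):

explained: PC1 0.5085 (50.85%), PC2 0.2881 (28.81%), PC3 0.2034 (20.34%);  cumulative: 0.5085, 0.7966, 1


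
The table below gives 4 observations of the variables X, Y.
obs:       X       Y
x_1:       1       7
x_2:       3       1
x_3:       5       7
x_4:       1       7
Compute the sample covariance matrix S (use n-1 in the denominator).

Step 1 — column means:
  mean(X) = (1 + 3 + 5 + 1) / 4 = 10/4 = 2.5
  mean(Y) = (7 + 1 + 7 + 7) / 4 = 22/4 = 5.5

Step 2 — sample covariance S[i,j] = (1/(n-1)) · Σ_k (x_{k,i} - mean_i) · (x_{k,j} - mean_j), with n-1 = 3.
  S[X,X] = ((-1.5)·(-1.5) + (0.5)·(0.5) + (2.5)·(2.5) + (-1.5)·(-1.5)) / 3 = 11/3 = 3.6667
  S[X,Y] = ((-1.5)·(1.5) + (0.5)·(-4.5) + (2.5)·(1.5) + (-1.5)·(1.5)) / 3 = -3/3 = -1
  S[Y,Y] = ((1.5)·(1.5) + (-4.5)·(-4.5) + (1.5)·(1.5) + (1.5)·(1.5)) / 3 = 27/3 = 9

S is symmetric (S[j,i] = S[i,j]). Assembling:

S = [[3.6667, -1],
 [-1, 9]]


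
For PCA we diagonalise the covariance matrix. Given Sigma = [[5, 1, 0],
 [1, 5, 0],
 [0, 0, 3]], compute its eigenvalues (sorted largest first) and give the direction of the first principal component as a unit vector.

Step 1 — characteristic polynomial p(λ) = det(λI - Sigma) = λ³ - tr·λ² + c_1·λ - det, where tr = trace, c_1 = sum of the principal 2×2 minors, det = det(Sigma):
  tr = 5 + 5 + 3 = 13,
  c_1 = (5·5 - (1)²) + (5·3 - (0)²) + (5·3 - (0)²) = 24 + 15 + 15 = 54,
  det = 5·(5·3 - (0)²) - (1)·((1)·3 - (0)·(0)) + (0)·((1)·(0) - 5·(0)) = 5·(15) - (1)·(3) + (0)·(0) = 72.
  So p(λ) = λ³ - 13λ² + 54λ - 72.
Step 2 — look for an integer root (rational root theorem: any rational root is an integer divisor of 72). Testing λ = 3:
  p(3) = 27 - 117 + 162 - 72 = 0  ✓
  Dividing out (λ - 3): p(λ) = (λ - 3)(λ² - 10λ + 24).
Step 3 — remaining eigenvalues from the quadratic λ² - 10λ + 24 = 0:
  Δ = 10² - 4·24 = 100 - 96 = 4,  λ = (10 ± √4)/2 = (10 ± 2)/2 = 6 or 4.
  Sorted: λ_1 = 6,  λ_2 = 4,  λ_3 = 3  (check: sum = 13 = tr ✓).

Step 4 — unit eigenvector for λ_1 = 6: v spans the null space of (Sigma - λ_1 I), whose rows are
  r_1 = (-1, 1, 0),  r_2 = (1, -1, 0),  r_3 = (0, 0, -3).
  v is orthogonal to every row, so take v ∝ r_1 × r_3 = ((1)·(-3) - (0)·(0), (0)·(0) - (-1)·(-3), (-1)·(0) - (1)·(0)) = (-3, -3, 0).
  Rescale (divide by 3; multiply by -1 so the first nonzero entry is positive): u = (1, 1, 0).
  ||u|| = √((1)² + (1)² + (0)²) = √(2) ≈ 1.4142,  v_1 = u/||u|| ≈ (0.7071, 0.7071, 0) (||v_1|| = 1).

λ_1 = 6,  λ_2 = 4,  λ_3 = 3;  v_1 ≈ (0.7071, 0.7071, 0)


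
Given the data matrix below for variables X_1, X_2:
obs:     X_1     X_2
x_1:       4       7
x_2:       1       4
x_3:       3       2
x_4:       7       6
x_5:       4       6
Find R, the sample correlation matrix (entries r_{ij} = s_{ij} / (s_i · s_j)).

Step 1 — column means:
  mean(X_1) = (4 + 1 + 3 + 7 + 4) / 5 = 19/5 = 3.8
  mean(X_2) = (7 + 4 + 2 + 6 + 6) / 5 = 25/5 = 5

Step 2 — sample variances and covariances s[i,j] = (1/(n-1)) · Σ_k (x_{k,i} - mean_i) · (x_{k,j} - mean_j), with n-1 = 4:
  s[X_1,X_1] = ((0.2)·(0.2) + (-2.8)·(-2.8) + (-0.8)·(-0.8) + (3.2)·(3.2) + (0.2)·(0.2)) / 4 = 18.8/4 = 4.7
  s[X_1,X_2] = ((0.2)·(2) + (-2.8)·(-1) + (-0.8)·(-3) + (3.2)·(1) + (0.2)·(1)) / 4 = 9/4 = 2.25
  s[X_2,X_2] = ((2)·(2) + (-1)·(-1) + (-3)·(-3) + (1)·(1) + (1)·(1)) / 4 = 16/4 = 4
  Sample standard deviations s_i = √(s[i,i]):
  s(X_1) = √(4.7) = 2.1679
  s(X_2) = √(4) = 2

Step 3 — r_{ij} = s_{ij} / (s_i · s_j):
  r[X_1,X_1] = 1 (diagonal).
  r[X_1,X_2] = 2.25 / (2.1679 · 2) = 2.25 / 4.3359 = 0.5189
  r[X_2,X_2] = 1 (diagonal).

R is symmetric with unit diagonal. Assembling:

R = [[1, 0.5189],
 [0.5189, 1]]


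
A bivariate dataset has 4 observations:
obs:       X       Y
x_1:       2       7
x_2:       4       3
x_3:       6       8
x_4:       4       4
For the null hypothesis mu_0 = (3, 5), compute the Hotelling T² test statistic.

Step 1 — sample mean vector:
  mean(X) = (2 + 4 + 6 + 4) / 4 = 16/4 = 4
  mean(Y) = (7 + 3 + 8 + 4) / 4 = 22/4 = 5.5
  x̄ = (4, 5.5),  deviation x̄ - mu_0 = (4, 5.5) - (3, 5) = (1, 0.5).

Step 2 — sample covariance matrix, S[i,j] = (1/(n-1)) · Σ_k (x_{k,i} - mean_i) · (x_{k,j} - mean_j), divisor n-1 = 3:
  S[X,X] = ((-2)·(-2) + (0)·(0) + (2)·(2) + (0)·(0)) / 3 = 8/3 = 2.6667
  S[X,Y] = ((-2)·(1.5) + (0)·(-2.5) + (2)·(2.5) + (0)·(-1.5)) / 3 = 2/3 = 0.6667
  S[Y,Y] = ((1.5)·(1.5) + (-2.5)·(-2.5) + (2.5)·(2.5) + (-1.5)·(-1.5)) / 3 = 17/3 = 5.6667
  S = [[2.6667, 0.6667],
 [0.6667, 5.6667]].

Step 3 — invert S. det(S) = 2.6667·5.6667 - (0.6667)² = 14.6667.
  S^{-1} = (1/det) · [[d, -b], [-b, a]] = [[0.3864, -0.0455],
 [-0.0455, 0.1818]].

Step 4 — quadratic form (x̄ - mu_0)^T · S^{-1} · (x̄ - mu_0):
  S^{-1} · (x̄ - mu_0) = (0.3636, 0.0455),
  (x̄ - mu_0)^T · [...] = (1)·(0.3636) + (0.5)·(0.0455) = 0.3864.

Step 5 — scale by n: T² = 4 · 0.3864 = 1.5455.

T² ≈ 1.5455


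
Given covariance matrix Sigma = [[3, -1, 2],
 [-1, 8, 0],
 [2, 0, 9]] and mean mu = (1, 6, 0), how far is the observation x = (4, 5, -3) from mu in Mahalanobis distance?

Step 1 — centre the observation: (x - mu) = (3, -1, -3).

Step 2 — invert Sigma (cofactor / det for 3×3, or solve directly):
  Sigma^{-1} = [[0.4114, 0.0514, -0.0914],
 [0.0514, 0.1314, -0.0114],
 [-0.0914, -0.0114, 0.1314]].

Step 3 — form the quadratic (x - mu)^T · Sigma^{-1} · (x - mu):
  Sigma^{-1} · (x - mu) = (1.4571, 0.0571, -0.6571).
  (x - mu)^T · [Sigma^{-1} · (x - mu)] = (3)·(1.4571) + (-1)·(0.0571) + (-3)·(-0.6571) = 6.2857.

Step 4 — take square root: d = √(6.2857) ≈ 2.5071.

d(x, mu) = √(6.2857) ≈ 2.5071


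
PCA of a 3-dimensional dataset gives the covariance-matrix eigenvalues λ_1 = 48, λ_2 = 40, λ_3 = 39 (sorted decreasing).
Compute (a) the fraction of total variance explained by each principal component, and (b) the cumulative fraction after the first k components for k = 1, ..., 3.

Step 1 — total variance = trace(Sigma) = Σ λ_i = 48 + 40 + 39 = 127.

Step 2 — fraction explained by component i = λ_i / Σ λ:
  PC1: 48/127 = 0.378
  PC2: 40/127 = 0.315
  PC3: 39/127 = 0.3071

Step 3 — cumulative fraction after k components = (λ_1 + ... + λ_k) / Σ λ:
  k = 1: 48/127 = 0.378
  k = 2: (48 + 40)/127 = 88/127 = 0.6929
  k = 3: (48 + 40 + 39)/127 = 127/127 = 1

Summary (fraction, with percent):

explained: PC1 0.378 (37.8%), PC2 0.315 (31.5%), PC3 0.3071 (30.71%);  cumulative: 0.378, 0.6929, 1


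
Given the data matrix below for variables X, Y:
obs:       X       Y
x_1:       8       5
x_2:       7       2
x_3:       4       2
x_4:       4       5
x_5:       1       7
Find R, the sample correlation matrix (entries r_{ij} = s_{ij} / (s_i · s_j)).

Step 1 — column means:
  mean(X) = (8 + 7 + 4 + 4 + 1) / 5 = 24/5 = 4.8
  mean(Y) = (5 + 2 + 2 + 5 + 7) / 5 = 21/5 = 4.2

Step 2 — sample variances and covariances s[i,j] = (1/(n-1)) · Σ_k (x_{k,i} - mean_i) · (x_{k,j} - mean_j), with n-1 = 4:
  s[X,X] = ((3.2)·(3.2) + (2.2)·(2.2) + (-0.8)·(-0.8) + (-0.8)·(-0.8) + (-3.8)·(-3.8)) / 4 = 30.8/4 = 7.7
  s[X,Y] = ((3.2)·(0.8) + (2.2)·(-2.2) + (-0.8)·(-2.2) + (-0.8)·(0.8) + (-3.8)·(2.8)) / 4 = -11.8/4 = -2.95
  s[Y,Y] = ((0.8)·(0.8) + (-2.2)·(-2.2) + (-2.2)·(-2.2) + (0.8)·(0.8) + (2.8)·(2.8)) / 4 = 18.8/4 = 4.7
  Sample standard deviations s_i = √(s[i,i]):
  s(X) = √(7.7) = 2.7749
  s(Y) = √(4.7) = 2.1679

Step 3 — r_{ij} = s_{ij} / (s_i · s_j):
  r[X,X] = 1 (diagonal).
  r[X,Y] = -2.95 / (2.7749 · 2.1679) = -2.95 / 6.0158 = -0.4904
  r[Y,Y] = 1 (diagonal).

R is symmetric with unit diagonal. Assembling:

R = [[1, -0.4904],
 [-0.4904, 1]]


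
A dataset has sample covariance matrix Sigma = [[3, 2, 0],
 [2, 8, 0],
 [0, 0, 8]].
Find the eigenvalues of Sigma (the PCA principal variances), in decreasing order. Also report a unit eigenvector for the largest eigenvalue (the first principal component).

Step 1 — characteristic polynomial p(λ) = det(λI - Sigma) = λ³ - tr·λ² + c_1·λ - det, where tr = trace, c_1 = sum of the principal 2×2 minors, det = det(Sigma):
  tr = 3 + 8 + 8 = 19,
  c_1 = (3·8 - (2)²) + (3·8 - (0)²) + (8·8 - (0)²) = 20 + 24 + 64 = 108,
  det = 3·(8·8 - (0)²) - (2)·((2)·8 - (0)·(0)) + (0)·((2)·(0) - 8·(0)) = 3·(64) - (2)·(16) + (0)·(0) = 160.
  So p(λ) = λ³ - 19λ² + 108λ - 160.
Step 2 — look for an integer root (rational root theorem: any rational root is an integer divisor of 160). Testing λ = 8:
  p(8) = 512 - 1216 + 864 - 160 = 0  ✓
  Dividing out (λ - 8): p(λ) = (λ - 8)(λ² - 11λ + 20).
Step 3 — remaining eigenvalues from the quadratic λ² - 11λ + 20 = 0:
  Δ = 11² - 4·20 = 121 - 80 = 41,  λ = (11 ± √41)/2 = (11 ± 6.4031)/2 ≈ 8.7016 or 2.2984.
  Sorted: λ_1 = 8.7016,  λ_2 = 8,  λ_3 = 2.2984  (check: sum = 19 = tr ✓).

Step 4 — unit eigenvector for λ_1 ≈ 8.7016: v spans the null space of (Sigma - λ_1 I), whose rows are
  r_1 = (-5.7016, 2, 0),  r_2 = (2, -0.7016, 0),  r_3 = (0, 0, -0.7016).
  v is orthogonal to every row, so take v ∝ r_1 × r_3 = ((2)·(-0.7016) - (0)·(0), (0)·(0) - (-5.7016)·(-0.7016), (-5.7016)·(0) - (2)·(0)) ≈ (-1.4031, -4, 0).
  Rescale (multiply by -1 so the first nonzero entry is positive): u = (1.4031, 4, 0).
  ||u|| = √((1.4031)² + (4)² + (0)²) = √(17.9688) ≈ 4.239,  v_1 = u/||u|| ≈ (0.331, 0.9436, 0) (||v_1|| = 1).

λ_1 = 8.7016,  λ_2 = 8,  λ_3 = 2.2984;  v_1 ≈ (0.331, 0.9436, 0)


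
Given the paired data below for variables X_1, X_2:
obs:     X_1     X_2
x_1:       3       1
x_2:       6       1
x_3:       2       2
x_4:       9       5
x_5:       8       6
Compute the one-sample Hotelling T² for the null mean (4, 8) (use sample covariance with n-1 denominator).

Step 1 — sample mean vector:
  mean(X_1) = (3 + 6 + 2 + 9 + 8) / 5 = 28/5 = 5.6
  mean(X_2) = (1 + 1 + 2 + 5 + 6) / 5 = 15/5 = 3
  x̄ = (5.6, 3),  deviation x̄ - mu_0 = (5.6, 3) - (4, 8) = (1.6, -5).

Step 2 — sample covariance matrix, S[i,j] = (1/(n-1)) · Σ_k (x_{k,i} - mean_i) · (x_{k,j} - mean_j), divisor n-1 = 4:
  S[X_1,X_1] = ((-2.6)·(-2.6) + (0.4)·(0.4) + (-3.6)·(-3.6) + (3.4)·(3.4) + (2.4)·(2.4)) / 4 = 37.2/4 = 9.3
  S[X_1,X_2] = ((-2.6)·(-2) + (0.4)·(-2) + (-3.6)·(-1) + (3.4)·(2) + (2.4)·(3)) / 4 = 22/4 = 5.5
  S[X_2,X_2] = ((-2)·(-2) + (-2)·(-2) + (-1)·(-1) + (2)·(2) + (3)·(3)) / 4 = 22/4 = 5.5
  S = [[9.3, 5.5],
 [5.5, 5.5]].

Step 3 — invert S. det(S) = 9.3·5.5 - (5.5)² = 20.9.
  S^{-1} = (1/det) · [[d, -b], [-b, a]] = [[0.2632, -0.2632],
 [-0.2632, 0.445]].

Step 4 — quadratic form (x̄ - mu_0)^T · S^{-1} · (x̄ - mu_0):
  S^{-1} · (x̄ - mu_0) = (1.7368, -2.6459),
  (x̄ - mu_0)^T · [...] = (1.6)·(1.7368) + (-5)·(-2.6459) = 16.0086.

Step 5 — scale by n: T² = 5 · 16.0086 = 80.0431.

T² ≈ 80.0431


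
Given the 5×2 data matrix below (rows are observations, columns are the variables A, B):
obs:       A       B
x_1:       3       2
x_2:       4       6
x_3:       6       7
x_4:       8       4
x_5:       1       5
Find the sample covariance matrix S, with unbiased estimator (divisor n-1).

Step 1 — column means:
  mean(A) = (3 + 4 + 6 + 8 + 1) / 5 = 22/5 = 4.4
  mean(B) = (2 + 6 + 7 + 4 + 5) / 5 = 24/5 = 4.8

Step 2 — sample covariance S[i,j] = (1/(n-1)) · Σ_k (x_{k,i} - mean_i) · (x_{k,j} - mean_j), with n-1 = 4.
  S[A,A] = ((-1.4)·(-1.4) + (-0.4)·(-0.4) + (1.6)·(1.6) + (3.6)·(3.6) + (-3.4)·(-3.4)) / 4 = 29.2/4 = 7.3
  S[A,B] = ((-1.4)·(-2.8) + (-0.4)·(1.2) + (1.6)·(2.2) + (3.6)·(-0.8) + (-3.4)·(0.2)) / 4 = 3.4/4 = 0.85
  S[B,B] = ((-2.8)·(-2.8) + (1.2)·(1.2) + (2.2)·(2.2) + (-0.8)·(-0.8) + (0.2)·(0.2)) / 4 = 14.8/4 = 3.7

S is symmetric (S[j,i] = S[i,j]). Assembling:

S = [[7.3, 0.85],
 [0.85, 3.7]]


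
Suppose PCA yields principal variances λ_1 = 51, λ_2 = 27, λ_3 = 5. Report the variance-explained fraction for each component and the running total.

Step 1 — total variance = trace(Sigma) = Σ λ_i = 51 + 27 + 5 = 83.

Step 2 — fraction explained by component i = λ_i / Σ λ:
  PC1: 51/83 = 0.6145
  PC2: 27/83 = 0.3253
  PC3: 5/83 = 0.0602

Step 3 — cumulative fraction after k components = (λ_1 + ... + λ_k) / Σ λ:
  k = 1: 51/83 = 0.6145
  k = 2: (51 + 27)/83 = 78/83 = 0.9398
  k = 3: (51 + 27 + 5)/83 = 83/83 = 1

Summary (fraction, with percent):

explained: PC1 0.6145 (61.45%), PC2 0.3253 (32.53%), PC3 0.0602 (6.02%);  cumulative: 0.6145, 0.9398, 1


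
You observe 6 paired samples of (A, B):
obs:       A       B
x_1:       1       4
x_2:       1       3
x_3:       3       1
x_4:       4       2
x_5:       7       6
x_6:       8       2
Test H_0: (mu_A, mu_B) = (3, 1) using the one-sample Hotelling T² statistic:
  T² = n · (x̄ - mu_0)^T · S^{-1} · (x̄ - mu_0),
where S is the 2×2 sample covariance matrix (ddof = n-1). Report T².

Step 1 — sample mean vector:
  mean(A) = (1 + 1 + 3 + 4 + 7 + 8) / 6 = 24/6 = 4
  mean(B) = (4 + 3 + 1 + 2 + 6 + 2) / 6 = 18/6 = 3
  x̄ = (4, 3),  deviation x̄ - mu_0 = (4, 3) - (3, 1) = (1, 2).

Step 2 — sample covariance matrix, S[i,j] = (1/(n-1)) · Σ_k (x_{k,i} - mean_i) · (x_{k,j} - mean_j), divisor n-1 = 5:
  S[A,A] = ((-3)·(-3) + (-3)·(-3) + (-1)·(-1) + (0)·(0) + (3)·(3) + (4)·(4)) / 5 = 44/5 = 8.8
  S[A,B] = ((-3)·(1) + (-3)·(0) + (-1)·(-2) + (0)·(-1) + (3)·(3) + (4)·(-1)) / 5 = 4/5 = 0.8
  S[B,B] = ((1)·(1) + (0)·(0) + (-2)·(-2) + (-1)·(-1) + (3)·(3) + (-1)·(-1)) / 5 = 16/5 = 3.2
  S = [[8.8, 0.8],
 [0.8, 3.2]].

Step 3 — invert S. det(S) = 8.8·3.2 - (0.8)² = 27.52.
  S^{-1} = (1/det) · [[d, -b], [-b, a]] = [[0.1163, -0.0291],
 [-0.0291, 0.3198]].

Step 4 — quadratic form (x̄ - mu_0)^T · S^{-1} · (x̄ - mu_0):
  S^{-1} · (x̄ - mu_0) = (0.0581, 0.6105),
  (x̄ - mu_0)^T · [...] = (1)·(0.0581) + (2)·(0.6105) = 1.2791.

Step 5 — scale by n: T² = 6 · 1.2791 = 7.6744.

T² ≈ 7.6744


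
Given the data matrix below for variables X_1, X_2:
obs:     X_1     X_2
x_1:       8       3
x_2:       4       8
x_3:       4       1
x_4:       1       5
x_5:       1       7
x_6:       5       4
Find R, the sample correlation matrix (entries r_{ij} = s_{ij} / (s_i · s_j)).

Step 1 — column means:
  mean(X_1) = (8 + 4 + 4 + 1 + 1 + 5) / 6 = 23/6 = 3.8333
  mean(X_2) = (3 + 8 + 1 + 5 + 7 + 4) / 6 = 28/6 = 4.6667

Step 2 — sample variances and covariances s[i,j] = (1/(n-1)) · Σ_k (x_{k,i} - mean_i) · (x_{k,j} - mean_j), with n-1 = 5:
  s[X_1,X_1] = ((4.1667)·(4.1667) + (0.1667)·(0.1667) + (0.1667)·(0.1667) + (-2.8333)·(-2.8333) + (-2.8333)·(-2.8333) + (1.1667)·(1.1667)) / 5 = 34.8333/5 = 6.9667
  s[X_1,X_2] = ((4.1667)·(-1.6667) + (0.1667)·(3.3333) + (0.1667)·(-3.6667) + (-2.8333)·(0.3333) + (-2.8333)·(2.3333) + (1.1667)·(-0.6667)) / 5 = -15.3333/5 = -3.0667
  s[X_2,X_2] = ((-1.6667)·(-1.6667) + (3.3333)·(3.3333) + (-3.6667)·(-3.6667) + (0.3333)·(0.3333) + (2.3333)·(2.3333) + (-0.6667)·(-0.6667)) / 5 = 33.3333/5 = 6.6667
  Sample standard deviations s_i = √(s[i,i]):
  s(X_1) = √(6.9667) = 2.6394
  s(X_2) = √(6.6667) = 2.582

Step 3 — r_{ij} = s_{ij} / (s_i · s_j):
  r[X_1,X_1] = 1 (diagonal).
  r[X_1,X_2] = -3.0667 / (2.6394 · 2.582) = -3.0667 / 6.815 = -0.45
  r[X_2,X_2] = 1 (diagonal).

R is symmetric with unit diagonal. Assembling:

R = [[1, -0.45],
 [-0.45, 1]]


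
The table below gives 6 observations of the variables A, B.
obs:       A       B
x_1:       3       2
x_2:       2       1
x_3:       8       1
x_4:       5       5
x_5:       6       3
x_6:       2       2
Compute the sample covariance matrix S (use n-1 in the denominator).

Step 1 — column means:
  mean(A) = (3 + 2 + 8 + 5 + 6 + 2) / 6 = 26/6 = 4.3333
  mean(B) = (2 + 1 + 1 + 5 + 3 + 2) / 6 = 14/6 = 2.3333

Step 2 — sample covariance S[i,j] = (1/(n-1)) · Σ_k (x_{k,i} - mean_i) · (x_{k,j} - mean_j), with n-1 = 5.
  S[A,A] = ((-1.3333)·(-1.3333) + (-2.3333)·(-2.3333) + (3.6667)·(3.6667) + (0.6667)·(0.6667) + (1.6667)·(1.6667) + (-2.3333)·(-2.3333)) / 5 = 29.3333/5 = 5.8667
  S[A,B] = ((-1.3333)·(-0.3333) + (-2.3333)·(-1.3333) + (3.6667)·(-1.3333) + (0.6667)·(2.6667) + (1.6667)·(0.6667) + (-2.3333)·(-0.3333)) / 5 = 2.3333/5 = 0.4667
  S[B,B] = ((-0.3333)·(-0.3333) + (-1.3333)·(-1.3333) + (-1.3333)·(-1.3333) + (2.6667)·(2.6667) + (0.6667)·(0.6667) + (-0.3333)·(-0.3333)) / 5 = 11.3333/5 = 2.2667

S is symmetric (S[j,i] = S[i,j]). Assembling:

S = [[5.8667, 0.4667],
 [0.4667, 2.2667]]


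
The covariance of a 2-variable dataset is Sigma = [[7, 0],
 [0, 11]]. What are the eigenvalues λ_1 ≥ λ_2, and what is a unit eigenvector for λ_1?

Step 1 — characteristic polynomial of 2×2 Sigma:
  det(Sigma - λI) = λ² - trace · λ + det = 0.
  trace = 7 + 11 = 18, det = 7·11 - (0)² = 77.
Step 2 — discriminant:
  Δ = trace² - 4·det = 324 - 308 = 16.
Step 3 — eigenvalues:
  λ = (trace ± √Δ)/2 = (18 ± 4)/2,
  λ_1 = 11,  λ_2 = 7.

Step 4 — unit eigenvector for λ_1: Sigma is diagonal, so its eigenvectors are the coordinate axes. λ_1 = 11 is the diagonal entry on the second coordinate axis, hence
  v_1 = (0, 1) (||v_1|| = 1).

λ_1 = 11,  λ_2 = 7;  v_1 ≈ (0, 1)


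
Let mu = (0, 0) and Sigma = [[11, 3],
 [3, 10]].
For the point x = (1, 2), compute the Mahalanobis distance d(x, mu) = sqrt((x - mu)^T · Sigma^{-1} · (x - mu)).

Step 1 — centre the observation: (x - mu) = (1, 2).

Step 2 — invert Sigma. det(Sigma) = 11·10 - (3)² = 101.
  Sigma^{-1} = (1/det) · [[d, -b], [-b, a]] = [[0.099, -0.0297],
 [-0.0297, 0.1089]].

Step 3 — form the quadratic (x - mu)^T · Sigma^{-1} · (x - mu):
  Sigma^{-1} · (x - mu) = (0.0396, 0.1881).
  (x - mu)^T · [Sigma^{-1} · (x - mu)] = (1)·(0.0396) + (2)·(0.1881) = 0.4158.

Step 4 — take square root: d = √(0.4158) ≈ 0.6449.

d(x, mu) = √(0.4158) ≈ 0.6449


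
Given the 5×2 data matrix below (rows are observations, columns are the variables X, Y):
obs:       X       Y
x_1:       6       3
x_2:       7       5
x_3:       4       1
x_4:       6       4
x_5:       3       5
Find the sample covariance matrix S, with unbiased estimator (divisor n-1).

Step 1 — column means:
  mean(X) = (6 + 7 + 4 + 6 + 3) / 5 = 26/5 = 5.2
  mean(Y) = (3 + 5 + 1 + 4 + 5) / 5 = 18/5 = 3.6

Step 2 — sample covariance S[i,j] = (1/(n-1)) · Σ_k (x_{k,i} - mean_i) · (x_{k,j} - mean_j), with n-1 = 4.
  S[X,X] = ((0.8)·(0.8) + (1.8)·(1.8) + (-1.2)·(-1.2) + (0.8)·(0.8) + (-2.2)·(-2.2)) / 4 = 10.8/4 = 2.7
  S[X,Y] = ((0.8)·(-0.6) + (1.8)·(1.4) + (-1.2)·(-2.6) + (0.8)·(0.4) + (-2.2)·(1.4)) / 4 = 2.4/4 = 0.6
  S[Y,Y] = ((-0.6)·(-0.6) + (1.4)·(1.4) + (-2.6)·(-2.6) + (0.4)·(0.4) + (1.4)·(1.4)) / 4 = 11.2/4 = 2.8

S is symmetric (S[j,i] = S[i,j]). Assembling:

S = [[2.7, 0.6],
 [0.6, 2.8]]


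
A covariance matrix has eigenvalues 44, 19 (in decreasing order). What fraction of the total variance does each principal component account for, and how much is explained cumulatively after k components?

Step 1 — total variance = trace(Sigma) = Σ λ_i = 44 + 19 = 63.

Step 2 — fraction explained by component i = λ_i / Σ λ:
  PC1: 44/63 = 0.6984
  PC2: 19/63 = 0.3016

Step 3 — cumulative fraction after k components = (λ_1 + ... + λ_k) / Σ λ:
  k = 1: 44/63 = 0.6984
  k = 2: (44 + 19)/63 = 63/63 = 1

Summary (fraction, with percent):

explained: PC1 0.6984 (69.84%), PC2 0.3016 (30.16%);  cumulative: 0.6984, 1


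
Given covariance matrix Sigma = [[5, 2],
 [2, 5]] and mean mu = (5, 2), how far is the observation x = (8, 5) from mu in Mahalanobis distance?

Step 1 — centre the observation: (x - mu) = (3, 3).

Step 2 — invert Sigma. det(Sigma) = 5·5 - (2)² = 21.
  Sigma^{-1} = (1/det) · [[d, -b], [-b, a]] = [[0.2381, -0.0952],
 [-0.0952, 0.2381]].

Step 3 — form the quadratic (x - mu)^T · Sigma^{-1} · (x - mu):
  Sigma^{-1} · (x - mu) = (0.4286, 0.4286).
  (x - mu)^T · [Sigma^{-1} · (x - mu)] = (3)·(0.4286) + (3)·(0.4286) = 2.5714.

Step 4 — take square root: d = √(2.5714) ≈ 1.6036.

d(x, mu) = √(2.5714) ≈ 1.6036


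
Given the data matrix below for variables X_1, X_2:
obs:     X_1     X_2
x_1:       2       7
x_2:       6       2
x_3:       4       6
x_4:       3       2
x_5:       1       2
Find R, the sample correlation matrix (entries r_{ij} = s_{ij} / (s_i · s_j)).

Step 1 — column means:
  mean(X_1) = (2 + 6 + 4 + 3 + 1) / 5 = 16/5 = 3.2
  mean(X_2) = (7 + 2 + 6 + 2 + 2) / 5 = 19/5 = 3.8

Step 2 — sample variances and covariances s[i,j] = (1/(n-1)) · Σ_k (x_{k,i} - mean_i) · (x_{k,j} - mean_j), with n-1 = 4:
  s[X_1,X_1] = ((-1.2)·(-1.2) + (2.8)·(2.8) + (0.8)·(0.8) + (-0.2)·(-0.2) + (-2.2)·(-2.2)) / 4 = 14.8/4 = 3.7
  s[X_1,X_2] = ((-1.2)·(3.2) + (2.8)·(-1.8) + (0.8)·(2.2) + (-0.2)·(-1.8) + (-2.2)·(-1.8)) / 4 = -2.8/4 = -0.7
  s[X_2,X_2] = ((3.2)·(3.2) + (-1.8)·(-1.8) + (2.2)·(2.2) + (-1.8)·(-1.8) + (-1.8)·(-1.8)) / 4 = 24.8/4 = 6.2
  Sample standard deviations s_i = √(s[i,i]):
  s(X_1) = √(3.7) = 1.9235
  s(X_2) = √(6.2) = 2.49

Step 3 — r_{ij} = s_{ij} / (s_i · s_j):
  r[X_1,X_1] = 1 (diagonal).
  r[X_1,X_2] = -0.7 / (1.9235 · 2.49) = -0.7 / 4.7896 = -0.1462
  r[X_2,X_2] = 1 (diagonal).

R is symmetric with unit diagonal. Assembling:

R = [[1, -0.1462],
 [-0.1462, 1]]


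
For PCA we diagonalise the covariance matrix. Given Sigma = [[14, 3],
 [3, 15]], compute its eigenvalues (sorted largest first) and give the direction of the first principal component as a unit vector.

Step 1 — characteristic polynomial of 2×2 Sigma:
  det(Sigma - λI) = λ² - trace · λ + det = 0.
  trace = 14 + 15 = 29, det = 14·15 - (3)² = 201.
Step 2 — discriminant:
  Δ = trace² - 4·det = 841 - 804 = 37.
Step 3 — eigenvalues:
  λ = (trace ± √Δ)/2 = (29 ± 6.0828)/2,
  λ_1 = 17.5414,  λ_2 = 11.4586.

Step 4 — unit eigenvector for λ_1: solve (Sigma - λ_1 I)v = 0. First row:
  (14 - 17.5414)·v_x + (3)·v_y = 0, i.e. (-3.5414)·v_x + (3)·v_y = 0,
  so v ∝ (b, λ_1 - a) = (3, 3.5414) = u.
  ||u|| = √((3)² + (3.5414)²) = √(21.5414) ≈ 4.6413,
  v_1 = u/||u|| ≈ (0.6464, 0.763) (||v_1|| = 1).

λ_1 = 17.5414,  λ_2 = 11.4586;  v_1 ≈ (0.6464, 0.763)


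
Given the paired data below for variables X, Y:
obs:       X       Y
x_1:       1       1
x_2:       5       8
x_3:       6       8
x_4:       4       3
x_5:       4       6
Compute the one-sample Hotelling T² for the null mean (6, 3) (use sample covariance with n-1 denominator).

Step 1 — sample mean vector:
  mean(X) = (1 + 5 + 6 + 4 + 4) / 5 = 20/5 = 4
  mean(Y) = (1 + 8 + 8 + 3 + 6) / 5 = 26/5 = 5.2
  x̄ = (4, 5.2),  deviation x̄ - mu_0 = (4, 5.2) - (6, 3) = (-2, 2.2).

Step 2 — sample covariance matrix, S[i,j] = (1/(n-1)) · Σ_k (x_{k,i} - mean_i) · (x_{k,j} - mean_j), divisor n-1 = 4:
  S[X,X] = ((-3)·(-3) + (1)·(1) + (2)·(2) + (0)·(0) + (0)·(0)) / 4 = 14/4 = 3.5
  S[X,Y] = ((-3)·(-4.2) + (1)·(2.8) + (2)·(2.8) + (0)·(-2.2) + (0)·(0.8)) / 4 = 21/4 = 5.25
  S[Y,Y] = ((-4.2)·(-4.2) + (2.8)·(2.8) + (2.8)·(2.8) + (-2.2)·(-2.2) + (0.8)·(0.8)) / 4 = 38.8/4 = 9.7
  S = [[3.5, 5.25],
 [5.25, 9.7]].

Step 3 — invert S. det(S) = 3.5·9.7 - (5.25)² = 6.3875.
  S^{-1} = (1/det) · [[d, -b], [-b, a]] = [[1.5186, -0.8219],
 [-0.8219, 0.5479]].

Step 4 — quadratic form (x̄ - mu_0)^T · S^{-1} · (x̄ - mu_0):
  S^{-1} · (x̄ - mu_0) = (-4.8454, 2.8493),
  (x̄ - mu_0)^T · [...] = (-2)·(-4.8454) + (2.2)·(2.8493) = 15.9593.

Step 5 — scale by n: T² = 5 · 15.9593 = 79.7965.

T² ≈ 79.7965


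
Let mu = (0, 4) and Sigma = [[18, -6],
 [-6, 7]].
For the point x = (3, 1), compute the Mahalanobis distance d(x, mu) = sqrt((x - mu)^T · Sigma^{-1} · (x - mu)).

Step 1 — centre the observation: (x - mu) = (3, -3).

Step 2 — invert Sigma. det(Sigma) = 18·7 - (-6)² = 90.
  Sigma^{-1} = (1/det) · [[d, -b], [-b, a]] = [[0.0778, 0.0667],
 [0.0667, 0.2]].

Step 3 — form the quadratic (x - mu)^T · Sigma^{-1} · (x - mu):
  Sigma^{-1} · (x - mu) = (0.0333, -0.4).
  (x - mu)^T · [Sigma^{-1} · (x - mu)] = (3)·(0.0333) + (-3)·(-0.4) = 1.3.

Step 4 — take square root: d = √(1.3) ≈ 1.1402.

d(x, mu) = √(1.3) ≈ 1.1402


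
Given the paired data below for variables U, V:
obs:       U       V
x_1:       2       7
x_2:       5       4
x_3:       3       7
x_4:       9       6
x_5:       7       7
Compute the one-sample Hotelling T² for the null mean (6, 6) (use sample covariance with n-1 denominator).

Step 1 — sample mean vector:
  mean(U) = (2 + 5 + 3 + 9 + 7) / 5 = 26/5 = 5.2
  mean(V) = (7 + 4 + 7 + 6 + 7) / 5 = 31/5 = 6.2
  x̄ = (5.2, 6.2),  deviation x̄ - mu_0 = (5.2, 6.2) - (6, 6) = (-0.8, 0.2).

Step 2 — sample covariance matrix, S[i,j] = (1/(n-1)) · Σ_k (x_{k,i} - mean_i) · (x_{k,j} - mean_j), divisor n-1 = 4:
  S[U,U] = ((-3.2)·(-3.2) + (-0.2)·(-0.2) + (-2.2)·(-2.2) + (3.8)·(3.8) + (1.8)·(1.8)) / 4 = 32.8/4 = 8.2
  S[U,V] = ((-3.2)·(0.8) + (-0.2)·(-2.2) + (-2.2)·(0.8) + (3.8)·(-0.2) + (1.8)·(0.8)) / 4 = -3.2/4 = -0.8
  S[V,V] = ((0.8)·(0.8) + (-2.2)·(-2.2) + (0.8)·(0.8) + (-0.2)·(-0.2) + (0.8)·(0.8)) / 4 = 6.8/4 = 1.7
  S = [[8.2, -0.8],
 [-0.8, 1.7]].

Step 3 — invert S. det(S) = 8.2·1.7 - (-0.8)² = 13.3.
  S^{-1} = (1/det) · [[d, -b], [-b, a]] = [[0.1278, 0.0602],
 [0.0602, 0.6165]].

Step 4 — quadratic form (x̄ - mu_0)^T · S^{-1} · (x̄ - mu_0):
  S^{-1} · (x̄ - mu_0) = (-0.0902, 0.0752),
  (x̄ - mu_0)^T · [...] = (-0.8)·(-0.0902) + (0.2)·(0.0752) = 0.0872.

Step 5 — scale by n: T² = 5 · 0.0872 = 0.4361.

T² ≈ 0.4361


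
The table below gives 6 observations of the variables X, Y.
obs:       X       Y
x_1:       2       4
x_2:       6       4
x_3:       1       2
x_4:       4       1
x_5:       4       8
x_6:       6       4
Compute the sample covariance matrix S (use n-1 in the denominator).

Step 1 — column means:
  mean(X) = (2 + 6 + 1 + 4 + 4 + 6) / 6 = 23/6 = 3.8333
  mean(Y) = (4 + 4 + 2 + 1 + 8 + 4) / 6 = 23/6 = 3.8333

Step 2 — sample covariance S[i,j] = (1/(n-1)) · Σ_k (x_{k,i} - mean_i) · (x_{k,j} - mean_j), with n-1 = 5.
  S[X,X] = ((-1.8333)·(-1.8333) + (2.1667)·(2.1667) + (-2.8333)·(-2.8333) + (0.1667)·(0.1667) + (0.1667)·(0.1667) + (2.1667)·(2.1667)) / 5 = 20.8333/5 = 4.1667
  S[X,Y] = ((-1.8333)·(0.1667) + (2.1667)·(0.1667) + (-2.8333)·(-1.8333) + (0.1667)·(-2.8333) + (0.1667)·(4.1667) + (2.1667)·(0.1667)) / 5 = 5.8333/5 = 1.1667
  S[Y,Y] = ((0.1667)·(0.1667) + (0.1667)·(0.1667) + (-1.8333)·(-1.8333) + (-2.8333)·(-2.8333) + (4.1667)·(4.1667) + (0.1667)·(0.1667)) / 5 = 28.8333/5 = 5.7667

S is symmetric (S[j,i] = S[i,j]). Assembling:

S = [[4.1667, 1.1667],
 [1.1667, 5.7667]]


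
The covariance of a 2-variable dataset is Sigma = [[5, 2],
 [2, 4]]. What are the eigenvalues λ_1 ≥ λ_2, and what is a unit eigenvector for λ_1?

Step 1 — characteristic polynomial of 2×2 Sigma:
  det(Sigma - λI) = λ² - trace · λ + det = 0.
  trace = 5 + 4 = 9, det = 5·4 - (2)² = 16.
Step 2 — discriminant:
  Δ = trace² - 4·det = 81 - 64 = 17.
Step 3 — eigenvalues:
  λ = (trace ± √Δ)/2 = (9 ± 4.1231)/2,
  λ_1 = 6.5616,  λ_2 = 2.4384.

Step 4 — unit eigenvector for λ_1: solve (Sigma - λ_1 I)v = 0. First row:
  (5 - 6.5616)·v_x + (2)·v_y = 0, i.e. (-1.5616)·v_x + (2)·v_y = 0,
  so v ∝ (b, λ_1 - a) = (2, 1.5616) = u.
  ||u|| = √((2)² + (1.5616)²) = √(6.4384) ≈ 2.5374,
  v_1 = u/||u|| ≈ (0.7882, 0.6154) (||v_1|| = 1).

λ_1 = 6.5616,  λ_2 = 2.4384;  v_1 ≈ (0.7882, 0.6154)


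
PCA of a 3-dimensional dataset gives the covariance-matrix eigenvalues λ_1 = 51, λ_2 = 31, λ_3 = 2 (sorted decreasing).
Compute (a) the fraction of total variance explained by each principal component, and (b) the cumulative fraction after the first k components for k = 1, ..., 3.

Step 1 — total variance = trace(Sigma) = Σ λ_i = 51 + 31 + 2 = 84.

Step 2 — fraction explained by component i = λ_i / Σ λ:
  PC1: 51/84 = 0.6071
  PC2: 31/84 = 0.369
  PC3: 2/84 = 0.0238

Step 3 — cumulative fraction after k components = (λ_1 + ... + λ_k) / Σ λ:
  k = 1: 51/84 = 0.6071
  k = 2: (51 + 31)/84 = 82/84 = 0.9762
  k = 3: (51 + 31 + 2)/84 = 84/84 = 1

Summary (fraction, with percent):

explained: PC1 0.6071 (60.71%), PC2 0.369 (36.9%), PC3 0.0238 (2.38%);  cumulative: 0.6071, 0.9762, 1


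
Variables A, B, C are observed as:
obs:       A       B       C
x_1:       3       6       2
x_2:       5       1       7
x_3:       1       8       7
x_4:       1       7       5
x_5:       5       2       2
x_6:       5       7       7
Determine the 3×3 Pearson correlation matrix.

Step 1 — column means:
  mean(A) = (3 + 5 + 1 + 1 + 5 + 5) / 6 = 20/6 = 3.3333
  mean(B) = (6 + 1 + 8 + 7 + 2 + 7) / 6 = 31/6 = 5.1667
  mean(C) = (2 + 7 + 7 + 5 + 2 + 7) / 6 = 30/6 = 5

Step 2 — sample variances and covariances s[i,j] = (1/(n-1)) · Σ_k (x_{k,i} - mean_i) · (x_{k,j} - mean_j), with n-1 = 5:
  s[A,A] = ((-0.3333)·(-0.3333) + (1.6667)·(1.6667) + (-2.3333)·(-2.3333) + (-2.3333)·(-2.3333) + (1.6667)·(1.6667) + (1.6667)·(1.6667)) / 5 = 19.3333/5 = 3.8667
  s[A,B] = ((-0.3333)·(0.8333) + (1.6667)·(-4.1667) + (-2.3333)·(2.8333) + (-2.3333)·(1.8333) + (1.6667)·(-3.1667) + (1.6667)·(1.8333)) / 5 = -20.3333/5 = -4.0667
  s[A,C] = ((-0.3333)·(-3) + (1.6667)·(2) + (-2.3333)·(2) + (-2.3333)·(0) + (1.6667)·(-3) + (1.6667)·(2)) / 5 = -2/5 = -0.4
  s[B,B] = ((0.8333)·(0.8333) + (-4.1667)·(-4.1667) + (2.8333)·(2.8333) + (1.8333)·(1.8333) + (-3.1667)·(-3.1667) + (1.8333)·(1.8333)) / 5 = 42.8333/5 = 8.5667
  s[B,C] = ((0.8333)·(-3) + (-4.1667)·(2) + (2.8333)·(2) + (1.8333)·(0) + (-3.1667)·(-3) + (1.8333)·(2)) / 5 = 8/5 = 1.6
  s[C,C] = ((-3)·(-3) + (2)·(2) + (2)·(2) + (0)·(0) + (-3)·(-3) + (2)·(2)) / 5 = 30/5 = 6
  Sample standard deviations s_i = √(s[i,i]):
  s(A) = √(3.8667) = 1.9664
  s(B) = √(8.5667) = 2.9269
  s(C) = √(6) = 2.4495

Step 3 — r_{ij} = s_{ij} / (s_i · s_j):
  r[A,A] = 1 (diagonal).
  r[A,B] = -4.0667 / (1.9664 · 2.9269) = -4.0667 / 5.7554 = -0.7066
  r[A,C] = -0.4 / (1.9664 · 2.4495) = -0.4 / 4.8166 = -0.083
  r[B,B] = 1 (diagonal).
  r[B,C] = 1.6 / (2.9269 · 2.4495) = 1.6 / 7.1694 = 0.2232
  r[C,C] = 1 (diagonal).

R is symmetric with unit diagonal. Assembling:

R = [[1, -0.7066, -0.083],
 [-0.7066, 1, 0.2232],
 [-0.083, 0.2232, 1]]


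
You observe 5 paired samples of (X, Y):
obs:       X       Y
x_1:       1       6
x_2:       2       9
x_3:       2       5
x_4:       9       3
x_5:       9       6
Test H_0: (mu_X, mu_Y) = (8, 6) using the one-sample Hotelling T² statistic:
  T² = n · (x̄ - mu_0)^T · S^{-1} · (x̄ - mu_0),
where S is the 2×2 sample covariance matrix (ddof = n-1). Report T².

Step 1 — sample mean vector:
  mean(X) = (1 + 2 + 2 + 9 + 9) / 5 = 23/5 = 4.6
  mean(Y) = (6 + 9 + 5 + 3 + 6) / 5 = 29/5 = 5.8
  x̄ = (4.6, 5.8),  deviation x̄ - mu_0 = (4.6, 5.8) - (8, 6) = (-3.4, -0.2).

Step 2 — sample covariance matrix, S[i,j] = (1/(n-1)) · Σ_k (x_{k,i} - mean_i) · (x_{k,j} - mean_j), divisor n-1 = 4:
  S[X,X] = ((-3.6)·(-3.6) + (-2.6)·(-2.6) + (-2.6)·(-2.6) + (4.4)·(4.4) + (4.4)·(4.4)) / 4 = 65.2/4 = 16.3
  S[X,Y] = ((-3.6)·(0.2) + (-2.6)·(3.2) + (-2.6)·(-0.8) + (4.4)·(-2.8) + (4.4)·(0.2)) / 4 = -18.4/4 = -4.6
  S[Y,Y] = ((0.2)·(0.2) + (3.2)·(3.2) + (-0.8)·(-0.8) + (-2.8)·(-2.8) + (0.2)·(0.2)) / 4 = 18.8/4 = 4.7
  S = [[16.3, -4.6],
 [-4.6, 4.7]].

Step 3 — invert S. det(S) = 16.3·4.7 - (-4.6)² = 55.45.
  S^{-1} = (1/det) · [[d, -b], [-b, a]] = [[0.0848, 0.083],
 [0.083, 0.294]].

Step 4 — quadratic form (x̄ - mu_0)^T · S^{-1} · (x̄ - mu_0):
  S^{-1} · (x̄ - mu_0) = (-0.3048, -0.3408),
  (x̄ - mu_0)^T · [...] = (-3.4)·(-0.3048) + (-0.2)·(-0.3408) = 1.1044.

Step 5 — scale by n: T² = 5 · 1.1044 = 5.5221.

T² ≈ 5.5221


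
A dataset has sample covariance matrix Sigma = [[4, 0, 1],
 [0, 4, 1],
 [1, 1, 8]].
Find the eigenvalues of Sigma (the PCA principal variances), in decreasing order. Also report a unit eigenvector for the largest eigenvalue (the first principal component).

Step 1 — characteristic polynomial p(λ) = det(λI - Sigma) = λ³ - tr·λ² + c_1·λ - det, where tr = trace, c_1 = sum of the principal 2×2 minors, det = det(Sigma):
  tr = 4 + 4 + 8 = 16,
  c_1 = (4·4 - (0)²) + (4·8 - (1)²) + (4·8 - (1)²) = 16 + 31 + 31 = 78,
  det = 4·(4·8 - (1)²) - (0)·((0)·8 - (1)·(1)) + (1)·((0)·(1) - 4·(1)) = 4·(31) - (0)·(-1) + (1)·(-4) = 120.
  So p(λ) = λ³ - 16λ² + 78λ - 120.
Step 2 — look for an integer root (rational root theorem: any rational root is an integer divisor of 120). Testing λ = 4:
  p(4) = 64 - 256 + 312 - 120 = 0  ✓
  Dividing out (λ - 4): p(λ) = (λ - 4)(λ² - 12λ + 30).
Step 3 — remaining eigenvalues from the quadratic λ² - 12λ + 30 = 0:
  Δ = 12² - 4·30 = 144 - 120 = 24,  λ = (12 ± √24)/2 = (12 ± 4.899)/2 ≈ 8.4495 or 3.5505.
  Sorted: λ_1 = 8.4495,  λ_2 = 4,  λ_3 = 3.5505  (check: sum = 16 = tr ✓).

Step 4 — unit eigenvector for λ_1 ≈ 8.4495: v spans the null space of (Sigma - λ_1 I), whose rows are
  r_1 = (-4.4495, 0, 1),  r_2 = (0, -4.4495, 1),  r_3 = (1, 1, -0.4495).
  v is orthogonal to every row, so take v ∝ r_1 × r_2 = ((0)·(1) - (1)·(-4.4495), (1)·(0) - (-4.4495)·(1), (-4.4495)·(-4.4495) - (0)·(0)) ≈ (4.4495, 4.4495, 19.798).
  Let u = (4.4495, 4.4495, 19.798).
  ||u|| = √((4.4495)² + (4.4495)² + (19.798)²) = √(431.5551) ≈ 20.7739,  v_1 = u/||u|| ≈ (0.2142, 0.2142, 0.953) (||v_1|| = 1).

λ_1 = 8.4495,  λ_2 = 4,  λ_3 = 3.5505;  v_1 ≈ (0.2142, 0.2142, 0.953)


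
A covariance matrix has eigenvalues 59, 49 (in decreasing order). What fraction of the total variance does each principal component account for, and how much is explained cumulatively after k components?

Step 1 — total variance = trace(Sigma) = Σ λ_i = 59 + 49 = 108.

Step 2 — fraction explained by component i = λ_i / Σ λ:
  PC1: 59/108 = 0.5463
  PC2: 49/108 = 0.4537

Step 3 — cumulative fraction after k components = (λ_1 + ... + λ_k) / Σ λ:
  k = 1: 59/108 = 0.5463
  k = 2: (59 + 49)/108 = 108/108 = 1

Summary (fraction, with percent):

explained: PC1 0.5463 (54.63%), PC2 0.4537 (45.37%);  cumulative: 0.5463, 1


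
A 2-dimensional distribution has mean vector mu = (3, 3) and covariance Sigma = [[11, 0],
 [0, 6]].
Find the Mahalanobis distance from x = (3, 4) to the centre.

Step 1 — centre the observation: (x - mu) = (0, 1).

Step 2 — invert Sigma. det(Sigma) = 11·6 - (0)² = 66.
  Sigma^{-1} = (1/det) · [[d, -b], [-b, a]] = [[0.0909, 0],
 [0, 0.1667]].

Step 3 — form the quadratic (x - mu)^T · Sigma^{-1} · (x - mu):
  Sigma^{-1} · (x - mu) = (0, 0.1667).
  (x - mu)^T · [Sigma^{-1} · (x - mu)] = (0)·(0) + (1)·(0.1667) = 0.1667.

Step 4 — take square root: d = √(0.1667) ≈ 0.4082.

d(x, mu) = √(0.1667) ≈ 0.4082


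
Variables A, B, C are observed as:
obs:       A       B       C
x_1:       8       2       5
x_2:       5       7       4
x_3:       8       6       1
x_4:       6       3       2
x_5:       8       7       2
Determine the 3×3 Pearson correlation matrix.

Step 1 — column means:
  mean(A) = (8 + 5 + 8 + 6 + 8) / 5 = 35/5 = 7
  mean(B) = (2 + 7 + 6 + 3 + 7) / 5 = 25/5 = 5
  mean(C) = (5 + 4 + 1 + 2 + 2) / 5 = 14/5 = 2.8

Step 2 — sample variances and covariances s[i,j] = (1/(n-1)) · Σ_k (x_{k,i} - mean_i) · (x_{k,j} - mean_j), with n-1 = 4:
  s[A,A] = ((1)·(1) + (-2)·(-2) + (1)·(1) + (-1)·(-1) + (1)·(1)) / 4 = 8/4 = 2
  s[A,B] = ((1)·(-3) + (-2)·(2) + (1)·(1) + (-1)·(-2) + (1)·(2)) / 4 = -2/4 = -0.5
  s[A,C] = ((1)·(2.2) + (-2)·(1.2) + (1)·(-1.8) + (-1)·(-0.8) + (1)·(-0.8)) / 4 = -2/4 = -0.5
  s[B,B] = ((-3)·(-3) + (2)·(2) + (1)·(1) + (-2)·(-2) + (2)·(2)) / 4 = 22/4 = 5.5
  s[B,C] = ((-3)·(2.2) + (2)·(1.2) + (1)·(-1.8) + (-2)·(-0.8) + (2)·(-0.8)) / 4 = -6/4 = -1.5
  s[C,C] = ((2.2)·(2.2) + (1.2)·(1.2) + (-1.8)·(-1.8) + (-0.8)·(-0.8) + (-0.8)·(-0.8)) / 4 = 10.8/4 = 2.7
  Sample standard deviations s_i = √(s[i,i]):
  s(A) = √(2) = 1.4142
  s(B) = √(5.5) = 2.3452
  s(C) = √(2.7) = 1.6432

Step 3 — r_{ij} = s_{ij} / (s_i · s_j):
  r[A,A] = 1 (diagonal).
  r[A,B] = -0.5 / (1.4142 · 2.3452) = -0.5 / 3.3166 = -0.1508
  r[A,C] = -0.5 / (1.4142 · 1.6432) = -0.5 / 2.3238 = -0.2152
  r[B,B] = 1 (diagonal).
  r[B,C] = -1.5 / (2.3452 · 1.6432) = -1.5 / 3.8536 = -0.3892
  r[C,C] = 1 (diagonal).

R is symmetric with unit diagonal. Assembling:

R = [[1, -0.1508, -0.2152],
 [-0.1508, 1, -0.3892],
 [-0.2152, -0.3892, 1]]


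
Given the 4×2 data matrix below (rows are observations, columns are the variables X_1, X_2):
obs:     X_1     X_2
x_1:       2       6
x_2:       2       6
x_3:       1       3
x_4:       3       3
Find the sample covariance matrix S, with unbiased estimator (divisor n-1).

Step 1 — column means:
  mean(X_1) = (2 + 2 + 1 + 3) / 4 = 8/4 = 2
  mean(X_2) = (6 + 6 + 3 + 3) / 4 = 18/4 = 4.5

Step 2 — sample covariance S[i,j] = (1/(n-1)) · Σ_k (x_{k,i} - mean_i) · (x_{k,j} - mean_j), with n-1 = 3.
  S[X_1,X_1] = ((0)·(0) + (0)·(0) + (-1)·(-1) + (1)·(1)) / 3 = 2/3 = 0.6667
  S[X_1,X_2] = ((0)·(1.5) + (0)·(1.5) + (-1)·(-1.5) + (1)·(-1.5)) / 3 = 0/3 = 0
  S[X_2,X_2] = ((1.5)·(1.5) + (1.5)·(1.5) + (-1.5)·(-1.5) + (-1.5)·(-1.5)) / 3 = 9/3 = 3

S is symmetric (S[j,i] = S[i,j]). Assembling:

S = [[0.6667, 0],
 [0, 3]]


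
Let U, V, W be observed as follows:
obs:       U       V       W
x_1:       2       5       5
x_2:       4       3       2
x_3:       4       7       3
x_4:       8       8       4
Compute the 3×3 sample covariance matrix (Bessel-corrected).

Step 1 — column means:
  mean(U) = (2 + 4 + 4 + 8) / 4 = 18/4 = 4.5
  mean(V) = (5 + 3 + 7 + 8) / 4 = 23/4 = 5.75
  mean(W) = (5 + 2 + 3 + 4) / 4 = 14/4 = 3.5

Step 2 — sample covariance S[i,j] = (1/(n-1)) · Σ_k (x_{k,i} - mean_i) · (x_{k,j} - mean_j), with n-1 = 3.
  S[U,U] = ((-2.5)·(-2.5) + (-0.5)·(-0.5) + (-0.5)·(-0.5) + (3.5)·(3.5)) / 3 = 19/3 = 6.3333
  S[U,V] = ((-2.5)·(-0.75) + (-0.5)·(-2.75) + (-0.5)·(1.25) + (3.5)·(2.25)) / 3 = 10.5/3 = 3.5
  S[U,W] = ((-2.5)·(1.5) + (-0.5)·(-1.5) + (-0.5)·(-0.5) + (3.5)·(0.5)) / 3 = -1/3 = -0.3333
  S[V,V] = ((-0.75)·(-0.75) + (-2.75)·(-2.75) + (1.25)·(1.25) + (2.25)·(2.25)) / 3 = 14.75/3 = 4.9167
  S[V,W] = ((-0.75)·(1.5) + (-2.75)·(-1.5) + (1.25)·(-0.5) + (2.25)·(0.5)) / 3 = 3.5/3 = 1.1667
  S[W,W] = ((1.5)·(1.5) + (-1.5)·(-1.5) + (-0.5)·(-0.5) + (0.5)·(0.5)) / 3 = 5/3 = 1.6667

S is symmetric (S[j,i] = S[i,j]). Assembling:

S = [[6.3333, 3.5, -0.3333],
 [3.5, 4.9167, 1.1667],
 [-0.3333, 1.1667, 1.6667]]


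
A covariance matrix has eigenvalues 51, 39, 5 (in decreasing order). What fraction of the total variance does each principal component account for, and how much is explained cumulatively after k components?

Step 1 — total variance = trace(Sigma) = Σ λ_i = 51 + 39 + 5 = 95.

Step 2 — fraction explained by component i = λ_i / Σ λ:
  PC1: 51/95 = 0.5368
  PC2: 39/95 = 0.4105
  PC3: 5/95 = 0.0526

Step 3 — cumulative fraction after k components = (λ_1 + ... + λ_k) / Σ λ:
  k = 1: 51/95 = 0.5368
  k = 2: (51 + 39)/95 = 90/95 = 0.9474
  k = 3: (51 + 39 + 5)/95 = 95/95 = 1

Summary (fraction, with percent):

explained: PC1 0.5368 (53.68%), PC2 0.4105 (41.05%), PC3 0.0526 (5.26%);  cumulative: 0.5368, 0.9474, 1


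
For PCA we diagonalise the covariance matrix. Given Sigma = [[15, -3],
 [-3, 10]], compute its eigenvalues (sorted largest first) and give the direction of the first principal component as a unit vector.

Step 1 — characteristic polynomial of 2×2 Sigma:
  det(Sigma - λI) = λ² - trace · λ + det = 0.
  trace = 15 + 10 = 25, det = 15·10 - (-3)² = 141.
Step 2 — discriminant:
  Δ = trace² - 4·det = 625 - 564 = 61.
Step 3 — eigenvalues:
  λ = (trace ± √Δ)/2 = (25 ± 7.8102)/2,
  λ_1 = 16.4051,  λ_2 = 8.5949.

Step 4 — unit eigenvector for λ_1: solve (Sigma - λ_1 I)v = 0. First row:
  (15 - 16.4051)·v_x + (-3)·v_y = 0, i.e. (-1.4051)·v_x + (-3)·v_y = 0,
  so v ∝ (b, λ_1 - a) = (-3, 1.4051); multiply by -1 so the first entry is positive: u = (3, -1.4051).
  ||u|| = √((3)² + (-1.4051)²) = √(10.9744) ≈ 3.3128,
  v_1 = u/||u|| ≈ (0.9056, -0.4242) (||v_1|| = 1).

λ_1 = 16.4051,  λ_2 = 8.5949;  v_1 ≈ (0.9056, -0.4242)
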